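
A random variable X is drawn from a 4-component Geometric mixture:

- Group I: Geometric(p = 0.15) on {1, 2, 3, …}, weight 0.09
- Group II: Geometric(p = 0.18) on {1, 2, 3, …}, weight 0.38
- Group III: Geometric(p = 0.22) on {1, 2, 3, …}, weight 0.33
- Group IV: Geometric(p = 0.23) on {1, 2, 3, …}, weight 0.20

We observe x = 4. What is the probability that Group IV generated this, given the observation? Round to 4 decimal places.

0.2070

The responsibility of component k is π_k f_k(x) divided by Σ_j π_j f_j(x).
Component likelihoods at x = 4:
  f_I = 0.0921187
  f_II = 0.0992462
  f_III = 0.104401
  f_IV = 0.105003
Weight by the priors:
  π_I·f_I = 0.09 × 0.0921187 = 0.00829069
  π_II·f_II = 0.38 × 0.0992462 = 0.0377136
  π_III·f_III = 0.33 × 0.104401 = 0.0344525
  π_IV·f_IV = 0.20 × 0.105003 = 0.0210005
Evidence: 0.00829069 + 0.0377136 + 0.0344525 + 0.0210005 = 0.101457
P(Group IV | data) ≈ 0.2070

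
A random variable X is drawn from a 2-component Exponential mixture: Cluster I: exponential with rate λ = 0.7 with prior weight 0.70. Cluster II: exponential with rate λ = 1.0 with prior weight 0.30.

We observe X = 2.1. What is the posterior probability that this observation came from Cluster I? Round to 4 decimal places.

By Bayes' theorem, P(k | x) = π_k f_k(x) / Σ_j π_j f_j(x).
Exponential densities:
  L_I = 0.7·e^(−0.7·2.1) = 0.7·e^(−1.4700) = 0.160948
  L_II = 1.0·e^(−1.0·2.1) = 1.0·e^(−2.1000) = 0.122456
Weight by the priors:
  π_I·L_I = 0.70 × 0.160948 = 0.112663
  π_II·L_II = 0.30 × 0.122456 = 0.0367369
Marginal: 0.112663 + 0.0367369 = 0.1494
P(Cluster I | data) ≈ 0.7541

0.7541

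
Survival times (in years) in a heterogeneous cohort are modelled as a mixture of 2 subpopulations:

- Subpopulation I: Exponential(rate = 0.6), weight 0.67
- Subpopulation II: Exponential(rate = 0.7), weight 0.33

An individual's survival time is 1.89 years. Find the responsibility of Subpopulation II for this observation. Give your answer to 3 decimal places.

By Bayes' theorem, P(k | x) = π_k f_k(x) / Σ_j π_j f_j(x).
Evaluate each component's likelihood at the observed value:
  f_I = 0.193046
  f_II = 0.186435
Unnormalised posteriors:
  π_I·f_I = 0.67 × 0.193046 = 0.129341
  π_II·f_II = 0.33 × 0.186435 = 0.0615234
Sum: 0.129341 + 0.0615234 = 0.190864
P(Subpopulation II | 1.89 years) = 0.0615234 / 0.190864 ≈ 0.322

0.322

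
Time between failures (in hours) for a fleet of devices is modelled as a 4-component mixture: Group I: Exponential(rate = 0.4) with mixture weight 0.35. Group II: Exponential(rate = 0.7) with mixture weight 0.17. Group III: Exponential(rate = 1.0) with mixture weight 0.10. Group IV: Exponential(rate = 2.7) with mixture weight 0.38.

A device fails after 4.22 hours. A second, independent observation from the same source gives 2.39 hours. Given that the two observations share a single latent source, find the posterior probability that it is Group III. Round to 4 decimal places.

0.0273

Posterior ∝ prior × likelihood, so P(k | x) ∝ w_k f_k(x); normalise over all components.
Since both observations come from the same component, the likelihood for component k is f_k(x₁)·f_k(x₂).
  f_I = [0.4·e^(−0.4·4.22) = 0.4·e^(−1.6880) = 0.0739556] × [0.153771] = 0.0113722
  f_II = [0.7·e^(−0.7·4.22) = 0.7·e^(−2.9540) = 0.0364915] × [0.131378] = 0.00479419
  f_III = [1.0·e^(−1.0·4.22) = 1.0·e^(−4.2200) = 0.0146986] × [0.0916297] = 0.00134683
  f_IV = [2.7·e^(−2.7·4.22) = 2.7·e^(−11.3940) = 3.04097e-05] × [0.00425463] = 1.29382e-07
Unnormalised posteriors:
  w_I·f_I = 0.35 × 0.0113722 = 0.00398028
  w_II·f_II = 0.17 × 0.00479419 = 0.000815013
  w_III·f_III = 0.10 × 0.00134683 = 0.000134683
  w_IV·f_IV = 0.38 × 1.29382e-07 = 4.91652e-08
Denominator: 0.00398028 + 0.000815013 + 0.000134683 + 4.91652e-08 = 0.00493002
P(Group III | x) = 0.000134683 / 0.00493002 ≈ 0.0273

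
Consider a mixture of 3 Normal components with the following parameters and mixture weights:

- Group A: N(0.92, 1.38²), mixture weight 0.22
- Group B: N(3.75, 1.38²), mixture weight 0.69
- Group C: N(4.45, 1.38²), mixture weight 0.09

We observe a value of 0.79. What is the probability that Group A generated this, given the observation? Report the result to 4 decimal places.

Apply Bayes' rule: the posterior for each component is proportional to its prior times its likelihood at x.
Component likelihoods at x = 0.79:
  p_A = (1/(1.38·√(2π)))·exp(−(0.79−0.92)²/(2·1.38²)) = 0.289089·exp(-0.00444) = 0.287809
  p_B = (1/(1.38·√(2π)))·exp(−(0.79−3.75)²/(2·1.38²)) = 0.289089·exp(-2.30036) = 0.0289733
  p_C = (1/(1.38·√(2π)))·exp(−(0.79−4.45)²/(2·1.38²)) = 0.289089·exp(-3.51701) = 0.00858246
Multiply by the mixture weights:
  π_A·p_A = 0.22 × 0.287809 = 0.0633179
  π_B·p_B = 0.69 × 0.0289733 = 0.0199916
  π_C·p_C = 0.09 × 0.00858246 = 0.000772421
Sum: 0.0633179 + 0.0199916 + 0.000772421 = 0.0840819
Responsibility of Group A: 0.0633179 / 0.0840819 ≈ 0.7531

0.7531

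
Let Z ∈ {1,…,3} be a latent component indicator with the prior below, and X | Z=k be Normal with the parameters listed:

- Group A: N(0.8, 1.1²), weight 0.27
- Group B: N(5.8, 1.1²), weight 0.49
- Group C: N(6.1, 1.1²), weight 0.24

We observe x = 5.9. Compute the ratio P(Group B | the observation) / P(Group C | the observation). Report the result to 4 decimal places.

2.0671

The posterior odds equal the prior odds times the likelihood ratio: (π_i/π_j)·(f_i(x)/f_j(x)).
Normal densities:
  f_A = (1/(1.1·√(2π)))·exp(−(5.9−0.8)²/(2·1.1²)) = 0.362675·exp(-10.74793) = 7.7938e-06
  f_B = (1/(1.1·√(2π)))·exp(−(5.9−5.8)²/(2·1.1²)) = 0.362675·exp(-0.00413) = 0.361179
  f_C = (1/(1.1·√(2π)))·exp(−(5.9−6.1)²/(2·1.1²)) = 0.362675·exp(-0.01653) = 0.356729
Odds = (0.49/0.24) × (0.361179/0.356729) = 2.04167 × 1.01247 ≈ 2.0671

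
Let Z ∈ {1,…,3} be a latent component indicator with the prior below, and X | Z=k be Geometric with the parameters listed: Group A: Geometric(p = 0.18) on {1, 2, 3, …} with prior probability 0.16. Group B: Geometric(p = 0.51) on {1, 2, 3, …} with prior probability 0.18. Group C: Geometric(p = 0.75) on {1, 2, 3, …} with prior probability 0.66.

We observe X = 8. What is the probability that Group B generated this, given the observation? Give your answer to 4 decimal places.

0.0795

Apply Bayes' rule: the posterior for each component is proportional to its prior times its likelihood at x.
Geometric probabilities:
  p_A = 0.0448714
  p_B = 0.00345894
  p_C = 4.57764e-05
Prior × likelihood for each component:
  P(Z=A)·p_A = 0.16 × 0.0448714 = 0.00717942
  P(Z=B)·p_B = 0.18 × 0.00345894 = 0.000622609
  P(Z=C)·p_C = 0.66 × 4.57764e-05 = 3.02124e-05
Evidence: 0.00717942 + 0.000622609 + 3.02124e-05 = 0.00783224
P(Group B | 8) = 0.000622609 / 0.00783224 ≈ 0.0795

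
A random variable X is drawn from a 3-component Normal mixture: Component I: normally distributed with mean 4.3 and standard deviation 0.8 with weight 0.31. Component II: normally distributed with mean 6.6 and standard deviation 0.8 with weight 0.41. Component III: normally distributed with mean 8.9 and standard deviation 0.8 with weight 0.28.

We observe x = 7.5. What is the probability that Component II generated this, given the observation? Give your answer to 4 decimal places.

0.7821

Posterior ∝ prior × likelihood, so P(k | x) ∝ π_k f_k(x); normalise over all components.
Component likelihoods at x = 7.5:
  p_I = 0.000167288
  p_II = 0.264846
  p_III = 0.107847
Weight by the priors:
  π_I·p_I = 0.31 × 0.000167288 = 5.18592e-05
  π_II·p_II = 0.41 × 0.264846 = 0.108587
  π_III·p_III = 0.28 × 0.107847 = 0.0301971
Evidence: 5.18592e-05 + 0.108587 + 0.0301971 = 0.138836
P(Component II | the observation) ≈ 0.7821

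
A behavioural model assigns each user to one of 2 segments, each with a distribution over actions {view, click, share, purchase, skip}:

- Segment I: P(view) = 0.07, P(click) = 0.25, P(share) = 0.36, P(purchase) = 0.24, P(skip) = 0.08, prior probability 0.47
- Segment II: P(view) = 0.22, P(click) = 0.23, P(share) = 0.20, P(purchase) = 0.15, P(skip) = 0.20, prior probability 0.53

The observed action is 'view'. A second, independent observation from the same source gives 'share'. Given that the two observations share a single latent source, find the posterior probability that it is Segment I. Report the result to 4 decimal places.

0.3368

By Bayes' theorem, P(k | x) = π_k f_k(x) / Σ_j π_j f_j(x).
Since both observations come from the same component, the likelihood for component k is f_k(x₁)·f_k(x₂).
  f_I = [P(view | comp) = 0.07] × [0.36] = 0.0252
  f_II = [P(view | comp) = 0.22] × [0.2] = 0.044
Multiply by the mixture weights:
  π_I·f_I = 0.47 × 0.0252 = 0.011844
  π_II·f_II = 0.53 × 0.044 = 0.02332
Denominator: 0.011844 + 0.02332 = 0.035164
P(Segment I | data) = 0.011844 / 0.035164 ≈ 0.3368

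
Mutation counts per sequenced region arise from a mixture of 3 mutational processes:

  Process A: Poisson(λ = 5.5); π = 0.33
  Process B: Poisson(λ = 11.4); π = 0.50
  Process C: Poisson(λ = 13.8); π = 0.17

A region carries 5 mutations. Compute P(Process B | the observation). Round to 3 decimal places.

0.136

The responsibility of component k is w_k f_k(x) divided by Σ_j w_j f_j(x).
Evaluate each component's likelihood at the observed value:
  f_A = 0.171401
  f_B = 0.0179633
  f_C = 0.00423595
Unnormalised posteriors:
  w_A·f_A = 0.33 × 0.171401 = 0.0565622
  w_B·f_B = 0.50 × 0.0179633 = 0.00898165
  w_C·f_C = 0.17 × 0.00423595 = 0.000720111
Denominator: 0.0565622 + 0.00898165 + 0.000720111 = 0.066264
So the posterior for Process B is 0.00898165 / 0.066264 ≈ 0.136.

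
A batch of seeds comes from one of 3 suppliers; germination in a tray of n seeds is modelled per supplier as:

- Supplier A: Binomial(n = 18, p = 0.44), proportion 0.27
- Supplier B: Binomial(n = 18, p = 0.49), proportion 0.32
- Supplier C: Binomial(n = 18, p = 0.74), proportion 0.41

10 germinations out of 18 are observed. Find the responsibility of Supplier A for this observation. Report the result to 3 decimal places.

By Bayes' theorem, P(k | x) = π_k f_k(x) / Σ_j π_j f_j(x).
Component likelihoods at x = 10 germinations out of 18:
  f_A = C(18,10)·0.44^10·0.56^8 = 43758·0.000271974·0.00967173 = 0.115103
  f_B = C(18,10)·0.49^10·0.51^8 = 43758·0.000797923·0.00457679 = 0.159801
  f_C = C(18,10)·0.74^10·0.26^8 = 43758·0.0492399·2.08827e-05 = 0.0449947
Multiply by the mixture weights:
  π_A·f_A = 0.27 × 0.115103 = 0.0310779
  π_B·f_B = 0.32 × 0.159801 = 0.0511363
  π_C·f_C = 0.41 × 0.0449947 = 0.0184478
Marginal: 0.0310779 + 0.0511363 + 0.0184478 = 0.100662
P(Supplier A | the observation) ≈ 0.309

0.309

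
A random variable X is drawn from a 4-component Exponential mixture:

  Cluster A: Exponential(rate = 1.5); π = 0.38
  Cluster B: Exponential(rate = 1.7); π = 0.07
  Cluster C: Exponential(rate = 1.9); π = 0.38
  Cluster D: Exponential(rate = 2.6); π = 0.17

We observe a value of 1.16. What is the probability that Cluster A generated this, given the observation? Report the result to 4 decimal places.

0.4590

The responsibility of component k is P(Z=k) f_k(x) divided by Σ_j P(Z=j) f_j(x).
Exponential densities:
  p_A = 1.5·e^(−1.5·1.16) = 1.5·e^(−1.7400) = 0.263281
  p_B = 1.7·e^(−1.7·1.16) = 1.7·e^(−1.9720) = 0.236603
  p_C = 1.9·e^(−1.9·1.16) = 1.9·e^(−2.2040) = 0.209686
  p_D = 2.6·e^(−2.6·1.16) = 2.6·e^(−3.0160) = 0.127392
Unnormalised posteriors:
  P(Z=A)·p_A = 0.38 × 0.263281 = 0.100047
  P(Z=B)·p_B = 0.07 × 0.236603 = 0.0165622
  P(Z=C)·p_C = 0.38 × 0.209686 = 0.0796805
  P(Z=D)·p_D = 0.17 × 0.127392 = 0.0216566
Marginal: 0.100047 + 0.0165622 + 0.0796805 + 0.0216566 = 0.217946
So the posterior for Cluster A is 0.100047 / 0.217946 ≈ 0.4590.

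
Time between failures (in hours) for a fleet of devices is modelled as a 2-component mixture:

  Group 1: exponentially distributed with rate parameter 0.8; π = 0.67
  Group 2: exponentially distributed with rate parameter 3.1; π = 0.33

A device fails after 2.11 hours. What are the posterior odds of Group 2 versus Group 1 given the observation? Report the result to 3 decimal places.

Only the two components matter; the odds are (π_i f_i(x)) / (π_j f_j(x)).
Evaluate each component's likelihood at the observed value:
  L_1 = 0.147911
  L_2 = 0.00447344
0.00147623 / 0.0991005 ≈ 0.015

0.015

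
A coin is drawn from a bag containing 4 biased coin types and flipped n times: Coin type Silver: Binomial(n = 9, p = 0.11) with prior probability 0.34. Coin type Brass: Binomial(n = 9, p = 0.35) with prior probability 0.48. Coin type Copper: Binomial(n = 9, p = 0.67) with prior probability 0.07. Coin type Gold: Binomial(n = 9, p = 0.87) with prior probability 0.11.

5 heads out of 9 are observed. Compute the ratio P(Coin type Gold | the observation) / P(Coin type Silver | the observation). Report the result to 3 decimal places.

Posterior odds = (π_i f_i(x)) / (π_j f_j(x)); the normalising sum cancels.
Component likelihoods at x = 5 heads out of 9:
  L_Silver = 0.00127319
  L_Brass = 0.118131
  L_Copper = 0.201744
  L_Gold = 0.0179366
Posterior odds = (π_Gold·L_Gold) / (π_Silver·L_Silver) = (0.11·0.0179366) / (0.34·0.00127319) = 0.00197303 / 0.000432885 ≈ 4.558

4.558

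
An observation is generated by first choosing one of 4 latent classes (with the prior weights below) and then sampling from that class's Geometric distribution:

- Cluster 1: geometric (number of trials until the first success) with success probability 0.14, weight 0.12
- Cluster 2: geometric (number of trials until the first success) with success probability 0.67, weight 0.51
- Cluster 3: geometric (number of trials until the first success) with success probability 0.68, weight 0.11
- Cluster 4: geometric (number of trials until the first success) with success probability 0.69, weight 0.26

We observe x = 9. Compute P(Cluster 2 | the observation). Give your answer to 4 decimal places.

0.0094

P(component k | x) = π_k·f_k(x) / marginal(x), where marginal(x) = Σ_j π_j·f_j(x).
Evaluate each component's likelihood at the observed value:
  f_1 = 0.0418905
  f_2 = 9.42294e-05
  f_3 = 7.47668e-05
  f_4 = 5.88495e-05
Unnormalised posteriors:
  π_1·f_1 = 0.12 × 0.0418905 = 0.00502686
  π_2·f_2 = 0.51 × 9.42294e-05 = 4.8057e-05
  π_3·f_3 = 0.11 × 7.47668e-05 = 8.22435e-06
  π_4·f_4 = 0.26 × 5.88495e-05 = 1.53009e-05
Normaliser: 0.00502686 + 4.8057e-05 + 8.22435e-06 + 1.53009e-05 = 0.00509844
P(Cluster 2 | x) ≈ 0.0094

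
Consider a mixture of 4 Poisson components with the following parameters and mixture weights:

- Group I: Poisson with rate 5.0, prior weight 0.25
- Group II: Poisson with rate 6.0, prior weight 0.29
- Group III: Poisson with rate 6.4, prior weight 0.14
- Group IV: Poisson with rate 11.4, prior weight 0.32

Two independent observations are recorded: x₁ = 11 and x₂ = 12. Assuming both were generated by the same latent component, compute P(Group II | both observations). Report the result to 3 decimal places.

By Bayes' theorem, P(k | x) = P(Z=k) f_k(x) / Σ_j P(Z=j) f_j(x).
Since both observations come from the same component, the likelihood for component k is f_k(x₁)·f_k(x₂).
  f_I = [0.00824218] × [0.00343424] = 2.83056e-05
  f_II = [0.022529] × [0.0112645] = 0.000253777
  f_III = [0.0307142] × [0.0163809] = 0.000503127
  f_IV = [0.118533] × [0.112607] = 0.0133476
Prior × likelihood for each component:
  P(Z=I)·f_I = 0.25 × 2.83056e-05 = 7.0764e-06
  P(Z=II)·f_II = 0.29 × 0.000253777 = 7.35953e-05
  P(Z=III)·f_III = 0.14 × 0.000503127 = 7.04377e-05
  P(Z=IV)·f_IV = 0.32 × 0.0133476 = 0.00427125
Evidence: 7.0764e-06 + 7.35953e-05 + 7.04377e-05 + 0.00427125 = 0.00442236
Responsibility of Group II: 7.35953e-05 / 0.00442236 ≈ 0.017

0.017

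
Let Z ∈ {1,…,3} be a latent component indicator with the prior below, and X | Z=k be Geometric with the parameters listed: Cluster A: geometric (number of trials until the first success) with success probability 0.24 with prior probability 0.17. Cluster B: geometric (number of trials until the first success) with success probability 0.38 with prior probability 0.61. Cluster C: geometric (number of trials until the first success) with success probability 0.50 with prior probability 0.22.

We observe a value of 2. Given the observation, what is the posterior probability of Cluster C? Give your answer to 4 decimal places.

0.2394

By Bayes' theorem, P(k | x) = P(Z=k) f_k(x) / Σ_j P(Z=j) f_j(x).
Component likelihoods at x = 2:
  L_A = 0.1824
  L_B = 0.2356
  L_C = 0.25
Multiply by the mixture weights:
  P(Z=A)·L_A = 0.17 × 0.1824 = 0.031008
  P(Z=B)·L_B = 0.61 × 0.2356 = 0.143716
  P(Z=C)·L_C = 0.22 × 0.25 = 0.055
Sum: 0.031008 + 0.143716 + 0.055 = 0.229724
So the posterior for Cluster C is 0.055 / 0.229724 ≈ 0.2394.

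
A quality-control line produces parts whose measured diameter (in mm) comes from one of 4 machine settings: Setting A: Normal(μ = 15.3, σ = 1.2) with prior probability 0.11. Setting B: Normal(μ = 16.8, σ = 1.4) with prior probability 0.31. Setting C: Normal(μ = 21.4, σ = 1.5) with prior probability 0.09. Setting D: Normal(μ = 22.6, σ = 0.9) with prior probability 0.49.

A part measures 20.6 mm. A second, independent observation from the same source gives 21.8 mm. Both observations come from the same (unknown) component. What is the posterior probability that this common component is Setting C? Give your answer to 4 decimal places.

Apply Bayes' rule: the posterior for each component is proportional to its prior times its likelihood at x.
Since both observations come from the same component, the likelihood for component k is f_k(x₁)·f_k(x₂).
  f_A = [(1/(1.2·√(2π)))·exp(−(20.6−15.3)²/(2·1.2²)) = 0.332452·exp(-9.75347) = 1.9313e-05] × [1.41439e-07] = 2.73161e-12
  f_B = [(1/(1.4·√(2π)))·exp(−(20.6−16.8)²/(2·1.4²)) = 0.284959·exp(-3.68367) = 0.00716115] × [0.000484225] = 3.46761e-06
  f_C = [(1/(1.5·√(2π)))·exp(−(20.6−21.4)²/(2·1.5²)) = 0.265962·exp(-0.14222) = 0.230703] × [0.256671] = 0.0592147
  f_D = [(1/(0.9·√(2π)))·exp(−(20.6−22.6)²/(2·0.9²)) = 0.443269·exp(-2.46914) = 0.0375263] × [0.298603] = 0.0112055
Unnormalised posteriors:
  π_A·f_A = 0.11 × 2.73161e-12 = 3.00477e-13
  π_B·f_B = 0.31 × 3.46761e-06 = 1.07496e-06
  π_C·f_C = 0.09 × 0.0592147 = 0.00532933
  π_D·f_D = 0.49 × 0.0112055 = 0.00549068
Evidence: 3.00477e-13 + 1.07496e-06 + 0.00532933 + 0.00549068 = 0.0108211
P(Setting C | x) = 0.00532933 / 0.0108211 ≈ 0.4925

0.4925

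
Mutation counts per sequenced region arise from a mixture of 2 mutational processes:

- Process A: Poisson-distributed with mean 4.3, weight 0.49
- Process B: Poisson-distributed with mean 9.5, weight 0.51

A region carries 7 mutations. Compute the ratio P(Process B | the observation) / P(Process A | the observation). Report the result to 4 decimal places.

Posterior odds = (w_i f_i(x)) / (w_j f_j(x)); the normalising sum cancels.
Evaluate each component's likelihood at the observed value:
  f_A = 0.0731783
  f_B = 0.103714
0.0528941 / 0.0358574 ≈ 1.4751

1.4751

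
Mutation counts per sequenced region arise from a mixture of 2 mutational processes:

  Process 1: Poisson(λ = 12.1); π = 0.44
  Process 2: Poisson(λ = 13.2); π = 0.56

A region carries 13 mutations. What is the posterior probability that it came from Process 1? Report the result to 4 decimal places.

0.4323

By Bayes' theorem, P(k | x) = P(Z=k) f_k(x) / Σ_j P(Z=j) f_j(x).
Poisson probabilities:
  f_1 = e^(−12.1)·12.1^13/13! = 0.106406
  f_2 = e^(−13.2)·13.2^13/13! = 0.109773
Unnormalised posteriors:
  P(Z=1)·f_1 = 0.44 × 0.106406 = 0.0468187
  P(Z=2)·f_2 = 0.56 × 0.109773 = 0.0614726
Normaliser: 0.0468187 + 0.0614726 = 0.108291
P(Process 1 | data) ≈ 0.4323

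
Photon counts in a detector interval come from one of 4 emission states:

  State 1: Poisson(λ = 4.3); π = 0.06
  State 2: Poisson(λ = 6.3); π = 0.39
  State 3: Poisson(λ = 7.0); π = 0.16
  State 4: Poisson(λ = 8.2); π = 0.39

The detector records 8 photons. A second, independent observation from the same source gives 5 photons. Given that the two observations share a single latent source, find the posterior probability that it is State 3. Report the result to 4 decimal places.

0.1856

The responsibility of component k is P(Z=k) f_k(x) divided by Σ_j P(Z=j) f_j(x).
Since both observations come from the same component, the likelihood for component k is f_k(x₁)·f_k(x₂).
  f_1 = [e^(−4.3)·4.3^8/8! = 0.0393333] × [0.166224] = 0.00653816
  f_2 = [e^(−6.3)·6.3^8/8! = 0.113018] × [0.151868] = 0.0171639
  f_3 = [e^(−7.0)·7.0^8/8! = 0.130377] × [0.127717] = 0.0166514
  f_4 = [e^(−8.2)·8.2^8/8! = 0.139244] × [0.0848542] = 0.0118154
Unnormalised posteriors:
  P(Z=1)·f_1 = 0.06 × 0.00653816 = 0.00039229
  P(Z=2)·f_2 = 0.39 × 0.0171639 = 0.0066939
  P(Z=3)·f_3 = 0.16 × 0.0166514 = 0.00266422
  P(Z=4)·f_4 = 0.39 × 0.0118154 = 0.00460801
Denominator: 0.00039229 + 0.0066939 + 0.00266422 + 0.00460801 = 0.0143584
P(State 3 | data) ≈ 0.1856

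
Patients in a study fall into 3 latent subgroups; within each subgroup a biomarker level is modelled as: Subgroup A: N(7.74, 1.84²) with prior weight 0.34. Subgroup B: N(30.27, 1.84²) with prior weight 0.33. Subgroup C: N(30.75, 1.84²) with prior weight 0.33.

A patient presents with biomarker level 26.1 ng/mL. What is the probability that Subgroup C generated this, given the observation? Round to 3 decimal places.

Posterior ∝ prior × likelihood, so P(k | x) ∝ π_k f_k(x); normalise over all components.
Component likelihoods at x = 26.1 ng/mL:
  p_A = (1/(1.84·√(2π)))·exp(−(26.1−7.74)²/(2·1.84²)) = 0.216816·exp(-49.78284) = 5.1961e-23
  p_B = (1/(1.84·√(2π)))·exp(−(26.1−30.27)²/(2·1.84²)) = 0.216816·exp(-2.56807) = 0.0166263
  p_C = (1/(1.84·√(2π)))·exp(−(26.1−30.75)²/(2·1.84²)) = 0.216816·exp(-3.19330) = 0.00889729
Unnormalised posteriors:
  π_A·p_A = 0.34 × 5.1961e-23 = 1.76667e-23
  π_B·p_B = 0.33 × 0.0166263 = 0.00548667
  π_C·p_C = 0.33 × 0.00889729 = 0.00293611
Evidence: 1.76667e-23 + 0.00548667 + 0.00293611 = 0.00842277
Responsibility of Subgroup C: 0.00293611 / 0.00842277 ≈ 0.349

0.349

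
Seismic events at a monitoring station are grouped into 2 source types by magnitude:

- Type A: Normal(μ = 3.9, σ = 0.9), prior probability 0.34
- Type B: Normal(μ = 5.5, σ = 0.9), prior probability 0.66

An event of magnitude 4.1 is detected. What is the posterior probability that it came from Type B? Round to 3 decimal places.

0.372

By Bayes' theorem, P(k | x) = π_k f_k(x) / Σ_j π_j f_j(x).
Component likelihoods at x = 4.1:
  f_A = 0.432458
  f_B = 0.132198
Multiply by the mixture weights:
  π_A·f_A = 0.34 × 0.432458 = 0.147036
  π_B·f_B = 0.66 × 0.132198 = 0.0872507
Evidence: 0.147036 + 0.0872507 = 0.234286
Responsibility of Type B: 0.0872507 / 0.234286 ≈ 0.372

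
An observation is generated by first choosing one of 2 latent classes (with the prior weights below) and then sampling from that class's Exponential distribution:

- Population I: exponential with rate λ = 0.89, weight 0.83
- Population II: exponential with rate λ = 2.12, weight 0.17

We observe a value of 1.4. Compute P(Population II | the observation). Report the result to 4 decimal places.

0.0802

Posterior ∝ prior × likelihood, so P(k | x) ∝ P(Z=k) f_k(x); normalise over all components.
Evaluate each component's likelihood at the observed value:
  p_I = 0.89·e^(−0.89·1.4) = 0.89·e^(−1.2460) = 0.256011
  p_II = 2.12·e^(−2.12·1.4) = 2.12·e^(−2.9680) = 0.108981
Unnormalised posteriors:
  P(Z=I)·p_I = 0.83 × 0.256011 = 0.212489
  P(Z=II)·p_II = 0.17 × 0.108981 = 0.0185267
Sum: 0.212489 + 0.0185267 = 0.231016
P(Population II | 1.4) ≈ 0.0802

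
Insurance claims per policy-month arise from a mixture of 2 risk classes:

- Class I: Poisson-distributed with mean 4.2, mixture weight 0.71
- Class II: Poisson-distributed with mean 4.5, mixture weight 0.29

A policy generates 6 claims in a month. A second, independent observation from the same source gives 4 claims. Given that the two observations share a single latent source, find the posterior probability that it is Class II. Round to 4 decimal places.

P(component k | x) = π_k·f_k(x) / marginal(x), where marginal(x) = Σ_j π_j·f_j(x).
Since both observations come from the same component, the likelihood for component k is f_k(x₁)·f_k(x₂).
  L_I = [e^(−4.2)·4.2^6/6! = 0.114321] × [0.194424] = 0.0222267
  L_II = [e^(−4.5)·4.5^6/6! = 0.12812] × [0.189808] = 0.0243182
Weight by the priors:
  π_I·L_I = 0.71 × 0.0222267 = 0.015781
  π_II·L_II = 0.29 × 0.0243182 = 0.00705227
Marginal: 0.015781 + 0.00705227 = 0.0228332
Responsibility of Class II: 0.00705227 / 0.0228332 ≈ 0.3089

0.3089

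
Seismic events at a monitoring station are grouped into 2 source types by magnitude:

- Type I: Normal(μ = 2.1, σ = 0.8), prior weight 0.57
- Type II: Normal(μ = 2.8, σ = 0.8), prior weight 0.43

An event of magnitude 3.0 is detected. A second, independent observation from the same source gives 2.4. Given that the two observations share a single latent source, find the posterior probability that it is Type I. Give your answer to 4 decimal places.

P(component k | x) = π_k·f_k(x) / marginal(x), where marginal(x) = Σ_j π_j·f_j(x).
Since both observations come from the same component, the likelihood for component k is f_k(x₁)·f_k(x₂).
  p_I = [0.264846] × [0.464819] = 0.123105
  p_II = [0.483335] × [0.440082] = 0.212707
Weight by the priors:
  π_I·p_I = 0.57 × 0.123105 = 0.07017
  π_II·p_II = 0.43 × 0.212707 = 0.091464
Denominator: 0.07017 + 0.091464 = 0.161634
P(Type I | x) = 0.07017 / 0.161634 ≈ 0.4341

0.4341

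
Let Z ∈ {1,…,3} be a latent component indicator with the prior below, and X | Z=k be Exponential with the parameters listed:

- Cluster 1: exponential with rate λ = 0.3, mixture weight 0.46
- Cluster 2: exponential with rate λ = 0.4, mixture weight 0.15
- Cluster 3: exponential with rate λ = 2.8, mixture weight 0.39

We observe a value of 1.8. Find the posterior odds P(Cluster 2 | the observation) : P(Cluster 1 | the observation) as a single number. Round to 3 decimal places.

The posterior odds equal the prior odds times the likelihood ratio: (π_i/π_j)·(f_i(x)/f_j(x)).
Exponential densities:
  f_1 = 0.3·e^(−0.3·1.8) = 0.3·e^(−0.5400) = 0.174824
  f_2 = 0.4·e^(−0.4·1.8) = 0.4·e^(−0.7200) = 0.194701
  f_3 = 2.8·e^(−2.8·1.8) = 2.8·e^(−5.0400) = 0.0181265
Posterior odds = (π_2·f_2) / (π_1·f_1) = (0.15·0.194701) / (0.46·0.174824) = 0.0292051 / 0.0804193 ≈ 0.363

0.363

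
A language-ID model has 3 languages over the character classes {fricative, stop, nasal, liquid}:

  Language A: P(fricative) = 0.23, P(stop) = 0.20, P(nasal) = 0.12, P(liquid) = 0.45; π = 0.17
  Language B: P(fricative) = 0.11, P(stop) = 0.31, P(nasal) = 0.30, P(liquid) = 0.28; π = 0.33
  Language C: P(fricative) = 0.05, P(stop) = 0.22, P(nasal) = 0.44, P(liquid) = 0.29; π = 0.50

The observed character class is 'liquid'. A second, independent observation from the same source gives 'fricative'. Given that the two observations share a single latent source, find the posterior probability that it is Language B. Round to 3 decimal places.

Posterior ∝ prior × likelihood, so P(k | x) ∝ π_k f_k(x); normalise over all components.
Since both observations come from the same component, the likelihood for component k is f_k(x₁)·f_k(x₂).
  L_A = [0.45] × [0.23] = 0.1035
  L_B = [0.28] × [0.11] = 0.0308
  L_C = [0.29] × [0.05] = 0.0145
Unnormalised posteriors:
  π_A·L_A = 0.17 × 0.1035 = 0.017595
  π_B·L_B = 0.33 × 0.0308 = 0.010164
  π_C·L_C = 0.50 × 0.0145 = 0.00725
Marginal: 0.017595 + 0.010164 + 0.00725 = 0.035009
P(Language B | x₁,x₂) ≈ 0.290

0.290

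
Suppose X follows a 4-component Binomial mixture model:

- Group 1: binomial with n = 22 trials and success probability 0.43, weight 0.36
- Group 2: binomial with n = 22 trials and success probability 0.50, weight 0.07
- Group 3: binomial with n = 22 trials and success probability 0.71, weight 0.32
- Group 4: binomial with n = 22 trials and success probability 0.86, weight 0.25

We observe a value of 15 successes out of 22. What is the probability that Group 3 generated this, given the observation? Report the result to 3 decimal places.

0.830

Posterior ∝ prior × likelihood, so P(k | x) ∝ w_k f_k(x); normalise over all components.
Component likelihoods at x = 15 successes out of 22:
  L_1 = 0.0105922
  L_2 = 0.0406609
  L_3 = 0.172782
  L_4 = 0.0187158
Weight by the priors:
  w_1·L_1 = 0.36 × 0.0105922 = 0.0038132
  w_2·L_2 = 0.07 × 0.0406609 = 0.00284626
  w_3·L_3 = 0.32 × 0.172782 = 0.0552901
  w_4·L_4 = 0.25 × 0.0187158 = 0.00467896
Marginal: 0.0038132 + 0.00284626 + 0.0552901 + 0.00467896 = 0.0666286
P(Group 3 | x) = 0.0552901 / 0.0666286 ≈ 0.830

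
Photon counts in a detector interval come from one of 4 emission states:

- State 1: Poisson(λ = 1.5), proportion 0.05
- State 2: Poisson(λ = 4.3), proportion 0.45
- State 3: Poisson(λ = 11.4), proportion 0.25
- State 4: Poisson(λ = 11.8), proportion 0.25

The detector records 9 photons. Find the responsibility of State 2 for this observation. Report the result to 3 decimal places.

The responsibility of component k is π_k f_k(x) divided by Σ_j π_j f_j(x).
Component likelihoods at x = 9 photons:
  L_1 = 2.36383e-05
  L_2 = 0.0187926
  L_3 = 0.100328
  L_4 = 0.0917276
Weight by the priors:
  π_1·L_1 = 0.05 × 2.36383e-05 = 1.18192e-06
  π_2·L_2 = 0.45 × 0.0187926 = 0.00845667
  π_3·L_3 = 0.25 × 0.100328 = 0.0250821
  π_4·L_4 = 0.25 × 0.0917276 = 0.0229319
Evidence: 1.18192e-06 + 0.00845667 + 0.0250821 + 0.0229319 = 0.0564718
So the posterior for State 2 is 0.00845667 / 0.0564718 ≈ 0.150.

0.150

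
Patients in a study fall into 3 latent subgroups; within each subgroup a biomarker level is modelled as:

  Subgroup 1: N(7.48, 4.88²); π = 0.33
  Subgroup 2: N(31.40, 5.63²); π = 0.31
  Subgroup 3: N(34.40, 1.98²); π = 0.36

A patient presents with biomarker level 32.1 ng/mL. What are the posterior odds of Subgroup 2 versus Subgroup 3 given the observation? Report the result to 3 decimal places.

0.590

Posterior odds = (w_i f_i(x)) / (w_j f_j(x)); the normalising sum cancels.
Normal densities:
  p_1 = (1/(4.88·√(2π)))·exp(−(32.1−7.48)²/(2·4.88²)) = 0.081750·exp(-12.72643) = 2.42926e-07
  p_2 = (1/(5.63·√(2π)))·exp(−(32.1−31.40)²/(2·5.63²)) = 0.070860·exp(-0.00773) = 0.0703145
  p_3 = (1/(1.98·√(2π)))·exp(−(32.1−34.40)²/(2·1.98²)) = 0.201486·exp(-0.67468) = 0.102621
Odds = (0.31/0.36) × (0.0703145/0.102621) = 0.861111 × 0.685185 ≈ 0.590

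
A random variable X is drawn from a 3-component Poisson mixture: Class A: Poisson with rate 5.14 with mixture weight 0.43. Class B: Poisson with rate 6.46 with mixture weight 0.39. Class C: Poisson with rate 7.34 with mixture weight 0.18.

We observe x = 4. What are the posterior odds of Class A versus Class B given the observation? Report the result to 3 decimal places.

1.654

Only the two components matter; the odds are (w_i f_i(x)) / (w_j f_j(x)).
Poisson probabilities:
  f_A = e^(−5.14)·5.14^4/4! = 0.17036
  f_B = e^(−6.46)·6.46^4/4! = 0.113547
  f_C = e^(−7.34)·7.34^4/4! = 0.0784967
Posterior odds = (w_A·f_A) / (w_B·f_B) = (0.43·0.17036) / (0.39·0.113547) = 0.0732548 / 0.0442834 ≈ 1.654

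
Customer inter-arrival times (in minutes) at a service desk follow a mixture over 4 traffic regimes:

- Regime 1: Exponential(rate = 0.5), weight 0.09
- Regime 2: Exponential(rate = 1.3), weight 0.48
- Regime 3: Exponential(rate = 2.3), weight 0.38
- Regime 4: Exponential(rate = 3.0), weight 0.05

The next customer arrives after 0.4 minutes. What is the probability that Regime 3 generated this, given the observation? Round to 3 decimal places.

0.435

The responsibility of component k is P(Z=k) f_k(x) divided by Σ_j P(Z=j) f_j(x).
Evaluate each component's likelihood at the observed value:
  L_1 = 0.5·e^(−0.5·0.4) = 0.5·e^(−0.2000) = 0.409365
  L_2 = 1.3·e^(−1.3·0.4) = 1.3·e^(−0.5200) = 0.772877
  L_3 = 2.3·e^(−2.3·0.4) = 2.3·e^(−0.9200) = 0.916594
  L_4 = 3.0·e^(−3.0·0.4) = 3.0·e^(−1.2000) = 0.903583
Prior × likelihood for each component:
  P(Z=1)·L_1 = 0.09 × 0.409365 = 0.0368429
  P(Z=2)·L_2 = 0.48 × 0.772877 = 0.370981
  P(Z=3)·L_3 = 0.38 × 0.916594 = 0.348306
  P(Z=4)·L_4 = 0.05 × 0.903583 = 0.0451791
Denominator: 0.0368429 + 0.370981 + 0.348306 + 0.0451791 = 0.801308
P(Regime 3 | data) ≈ 0.435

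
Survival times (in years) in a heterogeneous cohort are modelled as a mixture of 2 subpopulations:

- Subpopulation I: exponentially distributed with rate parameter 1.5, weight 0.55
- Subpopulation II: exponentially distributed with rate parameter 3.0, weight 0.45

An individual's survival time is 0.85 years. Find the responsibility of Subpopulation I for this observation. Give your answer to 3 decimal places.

0.686

By Bayes' theorem, P(k | x) = π_k f_k(x) / Σ_j π_j f_j(x).
Evaluate each component's likelihood at the observed value:
  L_I = 0.419146
  L_II = 0.234245
Multiply by the mixture weights:
  π_I·L_I = 0.55 × 0.419146 = 0.230531
  π_II·L_II = 0.45 × 0.234245 = 0.10541
Sum: 0.230531 + 0.10541 = 0.335941
Responsibility of Subpopulation I: 0.230531 / 0.335941 ≈ 0.686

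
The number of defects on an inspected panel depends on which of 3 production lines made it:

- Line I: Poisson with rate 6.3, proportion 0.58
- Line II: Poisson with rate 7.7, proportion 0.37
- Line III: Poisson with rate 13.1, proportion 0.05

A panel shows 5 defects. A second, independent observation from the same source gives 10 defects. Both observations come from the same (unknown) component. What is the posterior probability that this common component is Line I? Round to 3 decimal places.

P(component k | x) = π_k·f_k(x) / marginal(x), where marginal(x) = Σ_j π_j·f_j(x).
Since both observations come from the same component, the likelihood for component k is f_k(x₁)·f_k(x₂).
  p_I = [e^(−6.3)·6.3^5/5! = 0.151868] × [0.0498411] = 0.00756926
  p_II = [e^(−7.7)·7.7^5/5! = 0.102142] × [0.0914275] = 0.0093386
  p_III = [e^(−13.1)·13.1^5/5! = 0.00657533] × [0.0838865] = 0.000551582
Weight by the priors:
  π_I·p_I = 0.58 × 0.00756926 = 0.00439017
  π_II·p_II = 0.37 × 0.0093386 = 0.00345528
  π_III·p_III = 0.05 × 0.000551582 = 2.75791e-05
Normaliser: 0.00439017 + 0.00345528 + 2.75791e-05 = 0.00787303
P(Line I | x₁,x₂) = 0.00439017 / 0.00787303 ≈ 0.558

0.558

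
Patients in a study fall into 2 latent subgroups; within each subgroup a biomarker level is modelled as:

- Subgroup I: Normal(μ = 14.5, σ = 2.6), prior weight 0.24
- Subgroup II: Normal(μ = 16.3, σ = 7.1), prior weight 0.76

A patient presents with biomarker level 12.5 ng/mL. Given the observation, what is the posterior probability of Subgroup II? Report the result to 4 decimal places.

0.5746

The responsibility of component k is P(Z=k) f_k(x) divided by Σ_j P(Z=j) f_j(x).
Evaluate each component's likelihood at the observed value:
  L_I = (1/(2.6·√(2π)))·exp(−(12.5−14.5)²/(2·2.6²)) = 0.153439·exp(-0.29586) = 0.114142
  L_II = (1/(7.1·√(2π)))·exp(−(12.5−16.3)²/(2·7.1²)) = 0.056189·exp(-0.14323) = 0.0486911
Weight by the priors:
  P(Z=I)·L_I = 0.24 × 0.114142 = 0.0273942
  P(Z=II)·L_II = 0.76 × 0.0486911 = 0.0370052
Sum: 0.0273942 + 0.0370052 = 0.0643994
Responsibility of Subgroup II: 0.0370052 / 0.0643994 ≈ 0.5746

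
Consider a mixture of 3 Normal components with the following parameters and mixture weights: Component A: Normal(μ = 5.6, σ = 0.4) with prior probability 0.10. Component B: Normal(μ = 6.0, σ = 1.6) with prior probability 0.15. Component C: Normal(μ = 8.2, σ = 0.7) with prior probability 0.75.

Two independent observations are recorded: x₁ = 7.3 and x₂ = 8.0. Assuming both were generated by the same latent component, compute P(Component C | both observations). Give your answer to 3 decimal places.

The responsibility of component k is π_k f_k(x) divided by Σ_j π_j f_j(x).
Since both observations come from the same component, the likelihood for component k is f_k(x₁)·f_k(x₂).
  p_A = [0.000119297] × [1.51897e-08] = 1.81208e-12
  p_B = [0.179242] × [0.114156] = 0.0204615
  p_C = [0.249376] × [0.547124] = 0.136439
Multiply by the mixture weights:
  π_A·p_A = 0.10 × 1.81208e-12 = 1.81208e-13
  π_B·p_B = 0.15 × 0.0204615 = 0.00306922
  π_C·p_C = 0.75 × 0.136439 = 0.10233
Sum: 1.81208e-13 + 0.00306922 + 0.10233 = 0.105399
So the posterior for Component C is 0.10233 / 0.105399 ≈ 0.971.

0.971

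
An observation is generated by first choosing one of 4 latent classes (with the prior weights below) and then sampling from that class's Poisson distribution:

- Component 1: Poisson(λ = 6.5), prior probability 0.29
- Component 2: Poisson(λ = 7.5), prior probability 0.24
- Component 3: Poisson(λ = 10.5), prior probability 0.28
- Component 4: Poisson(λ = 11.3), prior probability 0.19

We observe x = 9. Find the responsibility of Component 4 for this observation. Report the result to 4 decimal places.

Apply Bayes' rule: the posterior for each component is proportional to its prior times its likelihood at x.
Evaluate each component's likelihood at the observed value:
  f_1 = 0.085811
  f_2 = 0.11444
  f_3 = 0.11772
  f_4 = 0.102427
Prior × likelihood for each component:
  w_1·f_1 = 0.29 × 0.085811 = 0.0248852
  w_2·f_2 = 0.24 × 0.11444 = 0.0274657
  w_3·f_3 = 0.28 × 0.11772 = 0.0329615
  w_4·f_4 = 0.19 × 0.102427 = 0.0194612
Evidence: 0.0248852 + 0.0274657 + 0.0329615 + 0.0194612 = 0.104774
So the posterior for Component 4 is 0.0194612 / 0.104774 ≈ 0.1857.

0.1857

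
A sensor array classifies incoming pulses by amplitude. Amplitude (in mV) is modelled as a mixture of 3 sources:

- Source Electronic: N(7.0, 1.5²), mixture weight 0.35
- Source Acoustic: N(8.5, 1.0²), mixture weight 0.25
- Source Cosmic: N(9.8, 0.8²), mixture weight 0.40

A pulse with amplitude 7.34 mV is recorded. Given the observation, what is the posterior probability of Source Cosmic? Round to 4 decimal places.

P(component k | x) = P(Z=k)·f_k(x) / marginal(x), where marginal(x) = Σ_j P(Z=j)·f_j(x).
Normal densities:
  p_Electronic = 0.259216
  p_Acoustic = 0.203571
  p_Cosmic = 0.0044112
Unnormalised posteriors:
  P(Z=Electronic)·p_Electronic = 0.35 × 0.259216 = 0.0907257
  P(Z=Acoustic)·p_Acoustic = 0.25 × 0.203571 = 0.0508928
  P(Z=Cosmic)·p_Cosmic = 0.40 × 0.0044112 = 0.00176448
Marginal: 0.0907257 + 0.0508928 + 0.00176448 = 0.143383
P(Source Cosmic | the observation) ≈ 0.0123

0.0123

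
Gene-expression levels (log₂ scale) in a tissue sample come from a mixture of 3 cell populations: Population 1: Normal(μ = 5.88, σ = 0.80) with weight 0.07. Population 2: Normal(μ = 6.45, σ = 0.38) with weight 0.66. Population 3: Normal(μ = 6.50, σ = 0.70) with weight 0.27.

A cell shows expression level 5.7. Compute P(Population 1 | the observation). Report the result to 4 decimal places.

Posterior ∝ prior × likelihood, so P(k | x) ∝ P(Z=k) f_k(x); normalise over all components.
Evaluate each component's likelihood at the observed value:
  L_1 = (1/(0.80·√(2π)))·exp(−(5.7−5.88)²/(2·0.80²)) = 0.498678·exp(-0.02531) = 0.486213
  L_2 = (1/(0.38·√(2π)))·exp(−(5.7−6.45)²/(2·0.38²)) = 1.049848·exp(-1.94771) = 0.149708
  L_3 = (1/(0.70·√(2π)))·exp(−(5.7−6.50)²/(2·0.70²)) = 0.569918·exp(-0.65306) = 0.296614
Prior × likelihood for each component:
  P(Z=1)·L_1 = 0.07 × 0.486213 = 0.0340349
  P(Z=2)·L_2 = 0.66 × 0.149708 = 0.0988072
  P(Z=3)·L_3 = 0.27 × 0.296614 = 0.0800857
Marginal: 0.0340349 + 0.0988072 + 0.0800857 = 0.212928
P(Population 1 | the observation) ≈ 0.1598

0.1598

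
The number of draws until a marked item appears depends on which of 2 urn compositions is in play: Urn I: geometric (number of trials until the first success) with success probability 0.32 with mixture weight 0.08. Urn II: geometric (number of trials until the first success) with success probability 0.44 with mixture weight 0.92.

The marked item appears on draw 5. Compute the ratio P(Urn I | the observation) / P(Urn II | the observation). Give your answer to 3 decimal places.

0.137

Only the two components matter; the odds are (π_i f_i(x)) / (π_j f_j(x)).
Geometric probabilities:
  p_I = 0.0684204
  p_II = 0.0432718
0.00547363 / 0.03981 ≈ 0.137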